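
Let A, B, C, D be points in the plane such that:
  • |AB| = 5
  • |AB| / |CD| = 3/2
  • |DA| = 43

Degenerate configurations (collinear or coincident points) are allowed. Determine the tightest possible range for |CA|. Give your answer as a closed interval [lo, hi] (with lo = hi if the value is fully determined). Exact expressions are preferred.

|CA| ∈ [119/3, 139/3]  (≈ [39.6667, 46.3333])

|AB| ∈ {5}
|AD| ∈ {43}
|CD| ∈ {10/3}
|BD| ∈ [38, 48]
|AC| ∈ [119/3, 139/3]
|BC| ∈ [104/3, 154/3]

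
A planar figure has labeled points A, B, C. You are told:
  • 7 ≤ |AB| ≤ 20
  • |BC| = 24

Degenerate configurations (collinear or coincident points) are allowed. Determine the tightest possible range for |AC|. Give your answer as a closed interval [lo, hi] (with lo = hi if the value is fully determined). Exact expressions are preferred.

|AB| ∈ [7, 20]
|BC| ∈ {24}
|AC| ∈ [4, 44]

|AC| ∈ [4, 44]  (≈ [4.0000, 44.0000])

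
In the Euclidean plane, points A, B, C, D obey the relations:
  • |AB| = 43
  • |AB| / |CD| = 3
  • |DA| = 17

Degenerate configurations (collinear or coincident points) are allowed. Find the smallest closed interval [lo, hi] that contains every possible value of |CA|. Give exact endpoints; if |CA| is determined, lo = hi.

|CA| ∈ [8/3, 94/3]  (≈ [2.6667, 31.3333])

|AB| ∈ {43}
|AD| ∈ {17}
|CD| ∈ {43/3}
|BD| ∈ [26, 60]
|AC| ∈ [8/3, 94/3]
|BC| ∈ [35/3, 223/3]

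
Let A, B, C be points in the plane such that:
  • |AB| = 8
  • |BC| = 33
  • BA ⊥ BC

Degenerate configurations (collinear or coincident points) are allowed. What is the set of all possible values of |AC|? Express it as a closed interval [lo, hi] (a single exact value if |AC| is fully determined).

|AB| ∈ {8}
|BC| ∈ {33}
|AC| ∈ {√(1153)}

|AC| = √(1153)  (≈ 33.9559)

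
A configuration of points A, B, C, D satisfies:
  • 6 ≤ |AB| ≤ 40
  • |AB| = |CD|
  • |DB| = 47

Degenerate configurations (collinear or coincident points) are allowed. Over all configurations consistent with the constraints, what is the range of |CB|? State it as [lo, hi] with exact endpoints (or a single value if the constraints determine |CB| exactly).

|CB| ∈ [7, 87]  (≈ [7.0000, 87.0000])

|AB| ∈ [6, 40]
|BD| ∈ {47}
|CD| ∈ [6, 40]
|AD| ∈ [7, 87]
|BC| ∈ [7, 87]
|AC| ∈ [0, 127]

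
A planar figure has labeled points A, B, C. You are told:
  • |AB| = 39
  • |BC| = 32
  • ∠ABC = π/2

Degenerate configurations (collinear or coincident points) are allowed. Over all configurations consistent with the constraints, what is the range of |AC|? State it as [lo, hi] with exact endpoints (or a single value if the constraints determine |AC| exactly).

|AB| ∈ {39}
|BC| ∈ {32}
|AC| ∈ {√(2545)}

|AC| = √(2545)  (≈ 50.4480)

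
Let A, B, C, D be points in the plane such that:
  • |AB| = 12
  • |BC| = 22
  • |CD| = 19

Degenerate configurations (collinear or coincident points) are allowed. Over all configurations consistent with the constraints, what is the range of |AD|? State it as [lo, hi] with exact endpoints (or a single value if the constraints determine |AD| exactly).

|AD| ∈ [0, 53]  (≈ [0.0000, 53.0000])

|AB| ∈ {12}
|BC| ∈ {22}
|CD| ∈ {19}
|AC| ∈ [10, 34]
|BD| ∈ [3, 41]
|AD| ∈ [0, 53]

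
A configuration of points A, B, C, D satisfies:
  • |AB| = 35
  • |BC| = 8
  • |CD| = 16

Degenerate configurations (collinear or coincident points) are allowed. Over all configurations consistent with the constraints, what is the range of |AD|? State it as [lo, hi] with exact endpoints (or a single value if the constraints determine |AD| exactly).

|AB| ∈ {35}
|BC| ∈ {8}
|CD| ∈ {16}
|AC| ∈ [27, 43]
|BD| ∈ [8, 24]
|AD| ∈ [11, 59]

|AD| ∈ [11, 59]  (≈ [11.0000, 59.0000])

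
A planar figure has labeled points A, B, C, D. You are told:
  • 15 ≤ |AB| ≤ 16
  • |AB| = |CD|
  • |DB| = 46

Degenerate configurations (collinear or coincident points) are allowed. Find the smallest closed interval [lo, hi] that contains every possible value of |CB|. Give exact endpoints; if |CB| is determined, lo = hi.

|AB| ∈ [15, 16]
|BD| ∈ {46}
|CD| ∈ [15, 16]
|AD| ∈ [30, 62]
|BC| ∈ [30, 62]
|AC| ∈ [14, 78]

|CB| ∈ [30, 62]  (≈ [30.0000, 62.0000])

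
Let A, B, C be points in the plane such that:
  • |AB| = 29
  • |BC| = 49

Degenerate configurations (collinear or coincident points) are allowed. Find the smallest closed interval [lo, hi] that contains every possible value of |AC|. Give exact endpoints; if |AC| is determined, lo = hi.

|AB| ∈ {29}
|BC| ∈ {49}
|AC| ∈ [20, 78]

|AC| ∈ [20, 78]  (≈ [20.0000, 78.0000])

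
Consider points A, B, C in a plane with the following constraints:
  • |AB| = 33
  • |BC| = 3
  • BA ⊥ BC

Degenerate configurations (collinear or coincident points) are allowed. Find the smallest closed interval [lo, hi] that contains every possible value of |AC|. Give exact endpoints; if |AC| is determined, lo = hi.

|AC| = 3·√(122)  (≈ 33.1361)

|AB| ∈ {33}
|BC| ∈ {3}
|AC| ∈ {3·√(122)}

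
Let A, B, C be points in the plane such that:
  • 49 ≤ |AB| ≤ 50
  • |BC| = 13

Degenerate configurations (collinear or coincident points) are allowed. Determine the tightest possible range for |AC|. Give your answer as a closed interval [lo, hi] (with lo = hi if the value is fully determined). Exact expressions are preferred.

|AC| ∈ [36, 63]  (≈ [36.0000, 63.0000])

|AB| ∈ [49, 50]
|BC| ∈ {13}
|AC| ∈ [36, 63]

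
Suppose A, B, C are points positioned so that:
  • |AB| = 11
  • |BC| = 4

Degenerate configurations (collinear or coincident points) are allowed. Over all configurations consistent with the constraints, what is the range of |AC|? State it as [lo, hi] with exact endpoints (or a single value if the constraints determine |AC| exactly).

|AC| ∈ [7, 15]  (≈ [7.0000, 15.0000])

|AB| ∈ {11}
|BC| ∈ {4}
|AC| ∈ [7, 15]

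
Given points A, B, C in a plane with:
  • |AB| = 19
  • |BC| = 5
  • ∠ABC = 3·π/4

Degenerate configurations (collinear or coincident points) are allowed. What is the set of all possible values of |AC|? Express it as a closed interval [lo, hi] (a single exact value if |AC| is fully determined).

|AC| = √(95·√(2) + 386)  (≈ 22.8112)

|AB| ∈ {19}
|BC| ∈ {5}
|AC| ∈ {√(95·√(2) + 386)}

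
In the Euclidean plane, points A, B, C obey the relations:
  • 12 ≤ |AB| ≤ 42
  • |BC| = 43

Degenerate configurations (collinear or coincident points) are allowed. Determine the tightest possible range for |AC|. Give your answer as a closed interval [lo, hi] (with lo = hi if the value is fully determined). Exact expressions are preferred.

|AC| ∈ [1, 85]  (≈ [1.0000, 85.0000])

|AB| ∈ [12, 42]
|BC| ∈ {43}
|AC| ∈ [1, 85]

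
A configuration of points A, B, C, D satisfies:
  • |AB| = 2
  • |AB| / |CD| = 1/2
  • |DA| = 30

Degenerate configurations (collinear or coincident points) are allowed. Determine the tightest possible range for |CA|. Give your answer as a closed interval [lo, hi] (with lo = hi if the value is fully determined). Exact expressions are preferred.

|AB| ∈ {2}
|AD| ∈ {30}
|CD| ∈ {4}
|BD| ∈ [28, 32]
|AC| ∈ [26, 34]
|BC| ∈ [24, 36]

|CA| ∈ [26, 34]  (≈ [26.0000, 34.0000])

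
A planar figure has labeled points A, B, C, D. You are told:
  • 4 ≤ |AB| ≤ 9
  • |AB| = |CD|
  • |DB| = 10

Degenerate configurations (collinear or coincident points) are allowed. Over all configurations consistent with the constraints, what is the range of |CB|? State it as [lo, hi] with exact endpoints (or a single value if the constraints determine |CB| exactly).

|AB| ∈ [4, 9]
|BD| ∈ {10}
|CD| ∈ [4, 9]
|AD| ∈ [1, 19]
|BC| ∈ [1, 19]
|AC| ∈ [0, 28]

|CB| ∈ [1, 19]  (≈ [1.0000, 19.0000])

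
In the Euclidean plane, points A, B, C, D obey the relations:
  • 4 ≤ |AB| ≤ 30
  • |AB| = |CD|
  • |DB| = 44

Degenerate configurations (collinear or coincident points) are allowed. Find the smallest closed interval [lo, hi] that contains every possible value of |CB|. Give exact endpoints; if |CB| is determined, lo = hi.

|CB| ∈ [14, 74]  (≈ [14.0000, 74.0000])

|AB| ∈ [4, 30]
|BD| ∈ {44}
|CD| ∈ [4, 30]
|AD| ∈ [14, 74]
|BC| ∈ [14, 74]
|AC| ∈ [0, 104]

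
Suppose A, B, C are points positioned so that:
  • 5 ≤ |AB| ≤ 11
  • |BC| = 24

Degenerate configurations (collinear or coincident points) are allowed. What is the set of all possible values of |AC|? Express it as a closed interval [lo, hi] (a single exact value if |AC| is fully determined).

|AC| ∈ [13, 35]  (≈ [13.0000, 35.0000])

|AB| ∈ [5, 11]
|BC| ∈ {24}
|AC| ∈ [13, 35]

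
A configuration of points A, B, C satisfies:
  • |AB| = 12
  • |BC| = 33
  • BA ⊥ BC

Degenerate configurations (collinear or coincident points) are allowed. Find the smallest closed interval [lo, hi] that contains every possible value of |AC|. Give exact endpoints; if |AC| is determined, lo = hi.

|AC| = 3·√(137)  (≈ 35.1141)

|AB| ∈ {12}
|BC| ∈ {33}
|AC| ∈ {3·√(137)}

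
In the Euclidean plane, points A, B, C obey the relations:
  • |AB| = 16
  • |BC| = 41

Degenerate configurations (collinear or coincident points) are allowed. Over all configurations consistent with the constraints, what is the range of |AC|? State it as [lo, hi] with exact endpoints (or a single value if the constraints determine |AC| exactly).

|AB| ∈ {16}
|BC| ∈ {41}
|AC| ∈ [25, 57]

|AC| ∈ [25, 57]  (≈ [25.0000, 57.0000])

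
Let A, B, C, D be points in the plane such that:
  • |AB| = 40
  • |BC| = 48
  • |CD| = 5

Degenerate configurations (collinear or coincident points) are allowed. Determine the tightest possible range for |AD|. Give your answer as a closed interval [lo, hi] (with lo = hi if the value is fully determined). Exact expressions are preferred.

|AD| ∈ [3, 93]  (≈ [3.0000, 93.0000])

|AB| ∈ {40}
|BC| ∈ {48}
|CD| ∈ {5}
|AC| ∈ [8, 88]
|BD| ∈ [43, 53]
|AD| ∈ [3, 93]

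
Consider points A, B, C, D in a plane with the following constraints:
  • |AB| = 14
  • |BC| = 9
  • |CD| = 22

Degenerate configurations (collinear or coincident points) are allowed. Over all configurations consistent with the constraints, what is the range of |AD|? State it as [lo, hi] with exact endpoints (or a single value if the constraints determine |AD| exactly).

|AD| ∈ [0, 45]  (≈ [0.0000, 45.0000])

|AB| ∈ {14}
|BC| ∈ {9}
|CD| ∈ {22}
|AC| ∈ [5, 23]
|BD| ∈ [13, 31]
|AD| ∈ [0, 45]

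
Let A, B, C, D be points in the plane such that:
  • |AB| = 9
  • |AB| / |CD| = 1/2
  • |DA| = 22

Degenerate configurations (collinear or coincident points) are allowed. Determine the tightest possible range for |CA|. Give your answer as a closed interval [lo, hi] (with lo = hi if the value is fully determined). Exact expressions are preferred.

|AB| ∈ {9}
|AD| ∈ {22}
|CD| ∈ {18}
|BD| ∈ [13, 31]
|AC| ∈ [4, 40]
|BC| ∈ [0, 49]

|CA| ∈ [4, 40]  (≈ [4.0000, 40.0000])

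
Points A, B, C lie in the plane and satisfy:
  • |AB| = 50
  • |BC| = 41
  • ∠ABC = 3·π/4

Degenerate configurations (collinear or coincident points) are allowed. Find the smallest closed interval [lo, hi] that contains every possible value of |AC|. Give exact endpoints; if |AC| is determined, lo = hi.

|AC| = √(2050·√(2) + 4181)  (≈ 84.1436)

|AB| ∈ {50}
|BC| ∈ {41}
|AC| ∈ {√(2050·√(2) + 4181)}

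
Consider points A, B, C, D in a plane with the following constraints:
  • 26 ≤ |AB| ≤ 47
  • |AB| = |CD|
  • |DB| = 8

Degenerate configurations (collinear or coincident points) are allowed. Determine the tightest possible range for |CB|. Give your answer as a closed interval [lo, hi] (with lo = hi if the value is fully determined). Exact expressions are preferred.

|AB| ∈ [26, 47]
|BD| ∈ {8}
|CD| ∈ [26, 47]
|AD| ∈ [18, 55]
|BC| ∈ [18, 55]
|AC| ∈ [0, 102]

|CB| ∈ [18, 55]  (≈ [18.0000, 55.0000])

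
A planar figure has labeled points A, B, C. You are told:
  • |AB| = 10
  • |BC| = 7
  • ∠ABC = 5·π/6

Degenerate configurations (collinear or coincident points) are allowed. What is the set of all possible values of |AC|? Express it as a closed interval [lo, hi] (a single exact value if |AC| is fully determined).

|AC| = √(70·√(3) + 149)  (≈ 16.4391)

|AB| ∈ {10}
|BC| ∈ {7}
|AC| ∈ {√(70·√(3) + 149)}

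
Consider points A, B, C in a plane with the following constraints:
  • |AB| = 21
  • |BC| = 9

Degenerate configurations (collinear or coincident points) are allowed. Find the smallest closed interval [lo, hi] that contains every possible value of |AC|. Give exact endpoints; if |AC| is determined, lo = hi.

|AB| ∈ {21}
|BC| ∈ {9}
|AC| ∈ [12, 30]

|AC| ∈ [12, 30]  (≈ [12.0000, 30.0000])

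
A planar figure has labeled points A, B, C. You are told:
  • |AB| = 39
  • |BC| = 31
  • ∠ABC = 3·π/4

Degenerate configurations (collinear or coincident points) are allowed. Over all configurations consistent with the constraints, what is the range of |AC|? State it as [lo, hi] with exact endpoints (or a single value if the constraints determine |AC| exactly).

|AC| = √(1209·√(2) + 2482)  (≈ 64.7440)

|AB| ∈ {39}
|BC| ∈ {31}
|AC| ∈ {√(1209·√(2) + 2482)}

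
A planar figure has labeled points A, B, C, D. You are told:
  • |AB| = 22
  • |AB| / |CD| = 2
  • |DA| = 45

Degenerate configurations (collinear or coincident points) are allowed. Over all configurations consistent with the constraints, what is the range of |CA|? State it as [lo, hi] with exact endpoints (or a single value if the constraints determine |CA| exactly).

|CA| ∈ [34, 56]  (≈ [34.0000, 56.0000])

|AB| ∈ {22}
|AD| ∈ {45}
|CD| ∈ {11}
|BD| ∈ [23, 67]
|AC| ∈ [34, 56]
|BC| ∈ [12, 78]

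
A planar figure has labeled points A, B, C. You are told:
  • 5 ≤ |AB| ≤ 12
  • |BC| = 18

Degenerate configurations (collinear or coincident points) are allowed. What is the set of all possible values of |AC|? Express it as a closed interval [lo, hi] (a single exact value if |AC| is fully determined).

|AC| ∈ [6, 30]  (≈ [6.0000, 30.0000])

|AB| ∈ [5, 12]
|BC| ∈ {18}
|AC| ∈ [6, 30]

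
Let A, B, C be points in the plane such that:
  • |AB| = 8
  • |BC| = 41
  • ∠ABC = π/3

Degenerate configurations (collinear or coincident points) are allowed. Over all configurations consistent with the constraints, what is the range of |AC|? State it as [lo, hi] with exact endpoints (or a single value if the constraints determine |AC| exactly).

|AC| = √(1417)  (≈ 37.6431)

|AB| ∈ {8}
|BC| ∈ {41}
|AC| ∈ {√(1417)}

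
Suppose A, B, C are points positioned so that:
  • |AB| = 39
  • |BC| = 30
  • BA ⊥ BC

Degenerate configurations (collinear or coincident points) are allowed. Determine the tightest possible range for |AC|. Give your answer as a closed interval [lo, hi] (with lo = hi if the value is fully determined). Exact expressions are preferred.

|AC| = 3·√(269)  (≈ 49.2037)

|AB| ∈ {39}
|BC| ∈ {30}
|AC| ∈ {3·√(269)}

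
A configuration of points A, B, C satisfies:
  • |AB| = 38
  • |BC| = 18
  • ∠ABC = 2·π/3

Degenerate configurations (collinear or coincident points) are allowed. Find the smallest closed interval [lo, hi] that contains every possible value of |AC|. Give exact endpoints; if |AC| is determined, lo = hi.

|AB| ∈ {38}
|BC| ∈ {18}
|AC| ∈ {2·√(613)}

|AC| = 2·√(613)  (≈ 49.5177)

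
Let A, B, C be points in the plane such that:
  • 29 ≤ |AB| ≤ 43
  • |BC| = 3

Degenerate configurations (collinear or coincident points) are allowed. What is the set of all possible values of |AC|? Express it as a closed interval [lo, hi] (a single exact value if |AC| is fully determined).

|AC| ∈ [26, 46]  (≈ [26.0000, 46.0000])

|AB| ∈ [29, 43]
|BC| ∈ {3}
|AC| ∈ [26, 46]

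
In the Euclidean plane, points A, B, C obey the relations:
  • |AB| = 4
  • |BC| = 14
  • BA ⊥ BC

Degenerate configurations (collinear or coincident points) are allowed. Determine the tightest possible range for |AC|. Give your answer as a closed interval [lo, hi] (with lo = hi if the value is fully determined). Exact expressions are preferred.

|AB| ∈ {4}
|BC| ∈ {14}
|AC| ∈ {2·√(53)}

|AC| = 2·√(53)  (≈ 14.5602)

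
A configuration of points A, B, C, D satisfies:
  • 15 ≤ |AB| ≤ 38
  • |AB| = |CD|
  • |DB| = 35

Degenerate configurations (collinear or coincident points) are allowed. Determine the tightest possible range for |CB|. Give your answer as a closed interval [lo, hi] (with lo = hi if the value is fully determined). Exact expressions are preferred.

|AB| ∈ [15, 38]
|BD| ∈ {35}
|CD| ∈ [15, 38]
|AD| ∈ [0, 73]
|BC| ∈ [0, 73]
|AC| ∈ [0, 111]

|CB| ∈ [0, 73]  (≈ [0.0000, 73.0000])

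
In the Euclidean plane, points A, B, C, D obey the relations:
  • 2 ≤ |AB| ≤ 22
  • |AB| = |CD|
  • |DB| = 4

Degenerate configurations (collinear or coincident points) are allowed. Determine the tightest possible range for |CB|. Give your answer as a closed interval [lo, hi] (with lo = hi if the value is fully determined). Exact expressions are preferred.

|CB| ∈ [0, 26]  (≈ [0.0000, 26.0000])

|AB| ∈ [2, 22]
|BD| ∈ {4}
|CD| ∈ [2, 22]
|AD| ∈ [0, 26]
|BC| ∈ [0, 26]
|AC| ∈ [0, 48]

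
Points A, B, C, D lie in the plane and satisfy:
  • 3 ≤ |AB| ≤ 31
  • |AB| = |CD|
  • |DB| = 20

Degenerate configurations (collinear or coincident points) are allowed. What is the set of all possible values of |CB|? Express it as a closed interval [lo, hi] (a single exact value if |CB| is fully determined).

|AB| ∈ [3, 31]
|BD| ∈ {20}
|CD| ∈ [3, 31]
|AD| ∈ [0, 51]
|BC| ∈ [0, 51]
|AC| ∈ [0, 82]

|CB| ∈ [0, 51]  (≈ [0.0000, 51.0000])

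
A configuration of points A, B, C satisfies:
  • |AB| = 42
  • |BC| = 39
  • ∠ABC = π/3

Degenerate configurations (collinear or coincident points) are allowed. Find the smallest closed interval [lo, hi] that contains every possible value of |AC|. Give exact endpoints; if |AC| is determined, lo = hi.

|AB| ∈ {42}
|BC| ∈ {39}
|AC| ∈ {3·√(183)}

|AC| = 3·√(183)  (≈ 40.5832)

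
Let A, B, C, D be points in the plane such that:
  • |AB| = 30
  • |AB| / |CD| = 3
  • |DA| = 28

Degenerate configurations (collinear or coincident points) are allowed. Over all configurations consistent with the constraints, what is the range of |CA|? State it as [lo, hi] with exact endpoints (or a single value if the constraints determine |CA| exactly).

|CA| ∈ [18, 38]  (≈ [18.0000, 38.0000])

|AB| ∈ {30}
|AD| ∈ {28}
|CD| ∈ {10}
|BD| ∈ [2, 58]
|AC| ∈ [18, 38]
|BC| ∈ [0, 68]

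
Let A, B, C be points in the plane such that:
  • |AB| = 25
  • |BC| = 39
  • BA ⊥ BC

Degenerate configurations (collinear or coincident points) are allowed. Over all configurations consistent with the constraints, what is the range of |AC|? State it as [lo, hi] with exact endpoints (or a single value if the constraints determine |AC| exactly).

|AB| ∈ {25}
|BC| ∈ {39}
|AC| ∈ {√(2146)}

|AC| = √(2146)  (≈ 46.3249)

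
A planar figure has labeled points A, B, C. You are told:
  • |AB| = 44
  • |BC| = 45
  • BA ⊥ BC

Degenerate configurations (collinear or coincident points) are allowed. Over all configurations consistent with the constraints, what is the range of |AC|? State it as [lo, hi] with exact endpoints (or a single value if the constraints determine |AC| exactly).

|AC| = √(3961)  (≈ 62.9365)

|AB| ∈ {44}
|BC| ∈ {45}
|AC| ∈ {√(3961)}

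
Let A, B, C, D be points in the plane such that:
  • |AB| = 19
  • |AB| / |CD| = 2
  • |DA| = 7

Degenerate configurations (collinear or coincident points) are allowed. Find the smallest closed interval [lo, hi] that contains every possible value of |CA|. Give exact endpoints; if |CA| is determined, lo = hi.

|AB| ∈ {19}
|AD| ∈ {7}
|CD| ∈ {19/2}
|BD| ∈ [12, 26]
|AC| ∈ [5/2, 33/2]
|BC| ∈ [5/2, 71/2]

|CA| ∈ [5/2, 33/2]  (≈ [2.5000, 16.5000])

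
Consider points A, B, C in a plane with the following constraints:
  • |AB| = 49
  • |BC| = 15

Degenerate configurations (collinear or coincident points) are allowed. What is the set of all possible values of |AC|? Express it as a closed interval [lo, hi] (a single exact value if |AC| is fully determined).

|AC| ∈ [34, 64]  (≈ [34.0000, 64.0000])

|AB| ∈ {49}
|BC| ∈ {15}
|AC| ∈ [34, 64]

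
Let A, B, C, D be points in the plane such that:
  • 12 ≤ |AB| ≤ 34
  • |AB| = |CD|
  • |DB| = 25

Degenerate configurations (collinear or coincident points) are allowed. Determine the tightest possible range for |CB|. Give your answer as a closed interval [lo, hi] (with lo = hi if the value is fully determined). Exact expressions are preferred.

|AB| ∈ [12, 34]
|BD| ∈ {25}
|CD| ∈ [12, 34]
|AD| ∈ [0, 59]
|BC| ∈ [0, 59]
|AC| ∈ [0, 93]

|CB| ∈ [0, 59]  (≈ [0.0000, 59.0000])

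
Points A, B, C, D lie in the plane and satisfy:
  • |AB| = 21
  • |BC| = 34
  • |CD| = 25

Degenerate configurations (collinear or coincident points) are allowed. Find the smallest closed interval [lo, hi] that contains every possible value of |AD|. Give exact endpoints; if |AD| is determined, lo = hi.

|AB| ∈ {21}
|BC| ∈ {34}
|CD| ∈ {25}
|AC| ∈ [13, 55]
|BD| ∈ [9, 59]
|AD| ∈ [0, 80]

|AD| ∈ [0, 80]  (≈ [0.0000, 80.0000])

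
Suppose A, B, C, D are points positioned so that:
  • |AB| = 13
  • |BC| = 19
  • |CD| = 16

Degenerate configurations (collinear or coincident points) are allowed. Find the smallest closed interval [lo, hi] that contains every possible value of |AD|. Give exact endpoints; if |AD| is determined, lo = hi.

|AD| ∈ [0, 48]  (≈ [0.0000, 48.0000])

|AB| ∈ {13}
|BC| ∈ {19}
|CD| ∈ {16}
|AC| ∈ [6, 32]
|BD| ∈ [3, 35]
|AD| ∈ [0, 48]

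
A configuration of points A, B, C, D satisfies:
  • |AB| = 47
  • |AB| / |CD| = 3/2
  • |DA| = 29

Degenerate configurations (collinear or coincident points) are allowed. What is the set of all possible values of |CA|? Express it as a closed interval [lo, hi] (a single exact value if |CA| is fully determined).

|CA| ∈ [7/3, 181/3]  (≈ [2.3333, 60.3333])

|AB| ∈ {47}
|AD| ∈ {29}
|CD| ∈ {94/3}
|BD| ∈ [18, 76]
|AC| ∈ [7/3, 181/3]
|BC| ∈ [0, 322/3]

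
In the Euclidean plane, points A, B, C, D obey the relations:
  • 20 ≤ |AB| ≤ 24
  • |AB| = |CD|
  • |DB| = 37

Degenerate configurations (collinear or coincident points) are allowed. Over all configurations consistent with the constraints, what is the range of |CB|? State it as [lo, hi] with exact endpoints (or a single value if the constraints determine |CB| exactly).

|AB| ∈ [20, 24]
|BD| ∈ {37}
|CD| ∈ [20, 24]
|AD| ∈ [13, 61]
|BC| ∈ [13, 61]
|AC| ∈ [0, 85]

|CB| ∈ [13, 61]  (≈ [13.0000, 61.0000])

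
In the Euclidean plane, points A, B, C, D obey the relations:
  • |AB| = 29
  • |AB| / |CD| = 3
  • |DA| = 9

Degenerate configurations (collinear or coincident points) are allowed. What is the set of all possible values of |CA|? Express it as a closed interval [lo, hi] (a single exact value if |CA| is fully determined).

|AB| ∈ {29}
|AD| ∈ {9}
|CD| ∈ {29/3}
|BD| ∈ [20, 38]
|AC| ∈ [2/3, 56/3]
|BC| ∈ [31/3, 143/3]

|CA| ∈ [2/3, 56/3]  (≈ [0.6667, 18.6667])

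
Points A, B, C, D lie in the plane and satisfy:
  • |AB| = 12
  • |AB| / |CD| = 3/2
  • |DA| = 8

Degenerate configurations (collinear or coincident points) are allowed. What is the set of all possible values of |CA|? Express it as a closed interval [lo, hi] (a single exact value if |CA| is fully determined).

|CA| ∈ [0, 16]  (≈ [0.0000, 16.0000])

|AB| ∈ {12}
|AD| ∈ {8}
|CD| ∈ {8}
|BD| ∈ [4, 20]
|AC| ∈ [0, 16]
|BC| ∈ [0, 28]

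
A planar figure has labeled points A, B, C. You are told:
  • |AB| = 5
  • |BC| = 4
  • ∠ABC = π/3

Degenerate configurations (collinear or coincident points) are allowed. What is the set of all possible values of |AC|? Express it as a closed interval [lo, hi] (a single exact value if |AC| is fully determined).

|AB| ∈ {5}
|BC| ∈ {4}
|AC| ∈ {√(21)}

|AC| = √(21)  (≈ 4.5826)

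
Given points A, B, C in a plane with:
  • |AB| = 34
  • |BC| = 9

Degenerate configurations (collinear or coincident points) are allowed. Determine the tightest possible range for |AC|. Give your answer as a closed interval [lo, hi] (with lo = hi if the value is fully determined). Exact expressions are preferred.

|AC| ∈ [25, 43]  (≈ [25.0000, 43.0000])

|AB| ∈ {34}
|BC| ∈ {9}
|AC| ∈ [25, 43]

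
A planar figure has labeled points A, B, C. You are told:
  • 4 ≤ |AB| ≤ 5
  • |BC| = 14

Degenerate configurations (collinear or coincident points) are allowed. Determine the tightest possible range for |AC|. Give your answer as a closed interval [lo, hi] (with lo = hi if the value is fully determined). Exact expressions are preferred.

|AC| ∈ [9, 19]  (≈ [9.0000, 19.0000])

|AB| ∈ [4, 5]
|BC| ∈ {14}
|AC| ∈ [9, 19]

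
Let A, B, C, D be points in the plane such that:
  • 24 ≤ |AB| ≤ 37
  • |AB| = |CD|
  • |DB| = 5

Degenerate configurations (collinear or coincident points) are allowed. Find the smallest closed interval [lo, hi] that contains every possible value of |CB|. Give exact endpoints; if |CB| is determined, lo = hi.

|AB| ∈ [24, 37]
|BD| ∈ {5}
|CD| ∈ [24, 37]
|AD| ∈ [19, 42]
|BC| ∈ [19, 42]
|AC| ∈ [0, 79]

|CB| ∈ [19, 42]  (≈ [19.0000, 42.0000])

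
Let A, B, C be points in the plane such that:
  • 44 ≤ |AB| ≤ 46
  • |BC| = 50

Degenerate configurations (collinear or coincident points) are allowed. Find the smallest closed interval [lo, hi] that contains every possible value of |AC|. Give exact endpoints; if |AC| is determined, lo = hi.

|AC| ∈ [4, 96]  (≈ [4.0000, 96.0000])

|AB| ∈ [44, 46]
|BC| ∈ {50}
|AC| ∈ [4, 96]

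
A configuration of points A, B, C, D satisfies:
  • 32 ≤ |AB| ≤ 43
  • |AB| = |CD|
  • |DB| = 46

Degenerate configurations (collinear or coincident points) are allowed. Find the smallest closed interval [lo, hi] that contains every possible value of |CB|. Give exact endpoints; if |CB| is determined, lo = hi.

|AB| ∈ [32, 43]
|BD| ∈ {46}
|CD| ∈ [32, 43]
|AD| ∈ [3, 89]
|BC| ∈ [3, 89]
|AC| ∈ [0, 132]

|CB| ∈ [3, 89]  (≈ [3.0000, 89.0000])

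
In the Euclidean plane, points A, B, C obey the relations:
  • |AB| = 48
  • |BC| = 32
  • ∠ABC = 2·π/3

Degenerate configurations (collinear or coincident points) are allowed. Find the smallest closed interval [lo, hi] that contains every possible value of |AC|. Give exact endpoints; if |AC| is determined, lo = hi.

|AB| ∈ {48}
|BC| ∈ {32}
|AC| ∈ {16·√(19)}

|AC| = 16·√(19)  (≈ 69.7424)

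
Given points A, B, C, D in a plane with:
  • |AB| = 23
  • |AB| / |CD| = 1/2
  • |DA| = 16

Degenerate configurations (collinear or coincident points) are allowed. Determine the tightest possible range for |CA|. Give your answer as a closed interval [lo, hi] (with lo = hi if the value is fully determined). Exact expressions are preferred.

|AB| ∈ {23}
|AD| ∈ {16}
|CD| ∈ {46}
|BD| ∈ [7, 39]
|AC| ∈ [30, 62]
|BC| ∈ [7, 85]

|CA| ∈ [30, 62]  (≈ [30.0000, 62.0000])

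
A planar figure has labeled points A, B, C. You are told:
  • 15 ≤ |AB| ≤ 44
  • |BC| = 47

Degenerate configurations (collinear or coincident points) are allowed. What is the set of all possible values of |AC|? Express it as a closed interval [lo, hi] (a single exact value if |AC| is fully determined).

|AC| ∈ [3, 91]  (≈ [3.0000, 91.0000])

|AB| ∈ [15, 44]
|BC| ∈ {47}
|AC| ∈ [3, 91]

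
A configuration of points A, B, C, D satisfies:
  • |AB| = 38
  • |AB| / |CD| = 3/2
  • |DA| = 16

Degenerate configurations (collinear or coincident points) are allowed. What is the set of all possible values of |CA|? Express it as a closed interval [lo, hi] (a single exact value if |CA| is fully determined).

|CA| ∈ [28/3, 124/3]  (≈ [9.3333, 41.3333])

|AB| ∈ {38}
|AD| ∈ {16}
|CD| ∈ {76/3}
|BD| ∈ [22, 54]
|AC| ∈ [28/3, 124/3]
|BC| ∈ [0, 238/3]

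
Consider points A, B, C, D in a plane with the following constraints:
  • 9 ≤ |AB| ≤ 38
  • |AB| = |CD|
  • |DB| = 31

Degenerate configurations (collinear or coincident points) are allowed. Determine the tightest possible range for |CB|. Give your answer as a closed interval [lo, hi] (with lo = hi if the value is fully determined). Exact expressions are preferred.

|AB| ∈ [9, 38]
|BD| ∈ {31}
|CD| ∈ [9, 38]
|AD| ∈ [0, 69]
|BC| ∈ [0, 69]
|AC| ∈ [0, 107]

|CB| ∈ [0, 69]  (≈ [0.0000, 69.0000])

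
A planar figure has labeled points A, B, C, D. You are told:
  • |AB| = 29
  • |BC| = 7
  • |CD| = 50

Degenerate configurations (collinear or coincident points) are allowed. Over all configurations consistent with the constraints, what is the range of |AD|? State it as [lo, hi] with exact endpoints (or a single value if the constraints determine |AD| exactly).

|AD| ∈ [14, 86]  (≈ [14.0000, 86.0000])

|AB| ∈ {29}
|BC| ∈ {7}
|CD| ∈ {50}
|AC| ∈ [22, 36]
|BD| ∈ [43, 57]
|AD| ∈ [14, 86]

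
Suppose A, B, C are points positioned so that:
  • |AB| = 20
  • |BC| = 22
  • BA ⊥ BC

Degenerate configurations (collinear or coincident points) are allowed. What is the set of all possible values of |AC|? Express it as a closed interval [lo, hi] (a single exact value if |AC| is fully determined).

|AC| = 2·√(221)  (≈ 29.7321)

|AB| ∈ {20}
|BC| ∈ {22}
|AC| ∈ {2·√(221)}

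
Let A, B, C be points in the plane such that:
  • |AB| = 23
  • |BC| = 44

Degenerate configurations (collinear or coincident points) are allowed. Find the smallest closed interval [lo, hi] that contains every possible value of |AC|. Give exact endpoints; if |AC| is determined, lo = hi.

|AB| ∈ {23}
|BC| ∈ {44}
|AC| ∈ [21, 67]

|AC| ∈ [21, 67]  (≈ [21.0000, 67.0000])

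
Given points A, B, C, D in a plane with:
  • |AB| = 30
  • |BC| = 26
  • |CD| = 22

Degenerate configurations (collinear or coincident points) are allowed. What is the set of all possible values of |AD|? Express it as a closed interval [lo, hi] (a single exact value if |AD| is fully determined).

|AD| ∈ [0, 78]  (≈ [0.0000, 78.0000])

|AB| ∈ {30}
|BC| ∈ {26}
|CD| ∈ {22}
|AC| ∈ [4, 56]
|BD| ∈ [4, 48]
|AD| ∈ [0, 78]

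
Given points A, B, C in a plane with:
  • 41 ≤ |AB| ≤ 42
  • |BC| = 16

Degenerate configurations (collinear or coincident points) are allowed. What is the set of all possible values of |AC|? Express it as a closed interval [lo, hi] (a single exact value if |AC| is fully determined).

|AC| ∈ [25, 58]  (≈ [25.0000, 58.0000])

|AB| ∈ [41, 42]
|BC| ∈ {16}
|AC| ∈ [25, 58]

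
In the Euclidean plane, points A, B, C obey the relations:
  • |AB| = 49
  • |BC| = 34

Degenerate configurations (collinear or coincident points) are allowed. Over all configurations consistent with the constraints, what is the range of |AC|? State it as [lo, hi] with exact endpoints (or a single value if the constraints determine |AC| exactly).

|AB| ∈ {49}
|BC| ∈ {34}
|AC| ∈ [15, 83]

|AC| ∈ [15, 83]  (≈ [15.0000, 83.0000])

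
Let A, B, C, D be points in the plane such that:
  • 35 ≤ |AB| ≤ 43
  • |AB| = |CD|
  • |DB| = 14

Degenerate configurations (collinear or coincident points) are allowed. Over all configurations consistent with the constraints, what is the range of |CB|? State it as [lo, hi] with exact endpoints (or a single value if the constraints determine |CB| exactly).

|CB| ∈ [21, 57]  (≈ [21.0000, 57.0000])

|AB| ∈ [35, 43]
|BD| ∈ {14}
|CD| ∈ [35, 43]
|AD| ∈ [21, 57]
|BC| ∈ [21, 57]
|AC| ∈ [0, 100]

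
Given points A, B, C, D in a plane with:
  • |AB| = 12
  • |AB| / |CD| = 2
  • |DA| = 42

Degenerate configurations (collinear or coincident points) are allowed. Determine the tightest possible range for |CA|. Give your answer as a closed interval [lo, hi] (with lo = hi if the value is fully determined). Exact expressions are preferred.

|AB| ∈ {12}
|AD| ∈ {42}
|CD| ∈ {6}
|BD| ∈ [30, 54]
|AC| ∈ [36, 48]
|BC| ∈ [24, 60]

|CA| ∈ [36, 48]  (≈ [36.0000, 48.0000])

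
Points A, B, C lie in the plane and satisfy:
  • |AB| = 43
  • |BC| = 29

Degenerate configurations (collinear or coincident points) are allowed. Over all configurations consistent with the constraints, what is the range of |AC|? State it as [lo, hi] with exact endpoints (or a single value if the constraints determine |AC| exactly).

|AC| ∈ [14, 72]  (≈ [14.0000, 72.0000])

|AB| ∈ {43}
|BC| ∈ {29}
|AC| ∈ [14, 72]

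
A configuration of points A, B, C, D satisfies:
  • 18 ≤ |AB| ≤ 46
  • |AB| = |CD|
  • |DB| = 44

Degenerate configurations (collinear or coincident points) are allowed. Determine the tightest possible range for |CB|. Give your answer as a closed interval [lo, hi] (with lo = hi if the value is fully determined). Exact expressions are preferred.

|AB| ∈ [18, 46]
|BD| ∈ {44}
|CD| ∈ [18, 46]
|AD| ∈ [0, 90]
|BC| ∈ [0, 90]
|AC| ∈ [0, 136]

|CB| ∈ [0, 90]  (≈ [0.0000, 90.0000])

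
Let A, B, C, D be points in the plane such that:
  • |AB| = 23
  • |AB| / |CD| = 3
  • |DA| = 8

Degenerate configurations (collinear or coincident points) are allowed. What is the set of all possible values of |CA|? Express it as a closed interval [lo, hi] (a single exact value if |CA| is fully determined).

|AB| ∈ {23}
|AD| ∈ {8}
|CD| ∈ {23/3}
|BD| ∈ [15, 31]
|AC| ∈ [1/3, 47/3]
|BC| ∈ [22/3, 116/3]

|CA| ∈ [1/3, 47/3]  (≈ [0.3333, 15.6667])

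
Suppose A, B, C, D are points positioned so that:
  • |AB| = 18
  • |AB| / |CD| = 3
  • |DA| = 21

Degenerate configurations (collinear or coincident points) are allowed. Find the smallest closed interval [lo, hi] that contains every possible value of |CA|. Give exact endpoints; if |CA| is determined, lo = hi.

|AB| ∈ {18}
|AD| ∈ {21}
|CD| ∈ {6}
|BD| ∈ [3, 39]
|AC| ∈ [15, 27]
|BC| ∈ [0, 45]

|CA| ∈ [15, 27]  (≈ [15.0000, 27.0000])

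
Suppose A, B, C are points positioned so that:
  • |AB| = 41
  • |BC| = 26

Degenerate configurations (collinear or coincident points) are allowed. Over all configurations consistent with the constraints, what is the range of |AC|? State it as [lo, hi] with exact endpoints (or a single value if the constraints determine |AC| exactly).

|AC| ∈ [15, 67]  (≈ [15.0000, 67.0000])

|AB| ∈ {41}
|BC| ∈ {26}
|AC| ∈ [15, 67]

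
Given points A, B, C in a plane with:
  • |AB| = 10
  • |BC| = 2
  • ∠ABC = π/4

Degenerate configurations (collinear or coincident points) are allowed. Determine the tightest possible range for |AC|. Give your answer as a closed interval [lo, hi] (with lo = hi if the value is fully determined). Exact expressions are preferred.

|AB| ∈ {10}
|BC| ∈ {2}
|AC| ∈ {2·√(26 - 5·√(2))}

|AC| = 2·√(26 - 5·√(2))  (≈ 8.7015)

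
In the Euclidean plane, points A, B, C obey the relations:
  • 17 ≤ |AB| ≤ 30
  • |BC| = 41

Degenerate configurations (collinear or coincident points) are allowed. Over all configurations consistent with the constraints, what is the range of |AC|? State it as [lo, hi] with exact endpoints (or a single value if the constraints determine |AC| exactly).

|AC| ∈ [11, 71]  (≈ [11.0000, 71.0000])

|AB| ∈ [17, 30]
|BC| ∈ {41}
|AC| ∈ [11, 71]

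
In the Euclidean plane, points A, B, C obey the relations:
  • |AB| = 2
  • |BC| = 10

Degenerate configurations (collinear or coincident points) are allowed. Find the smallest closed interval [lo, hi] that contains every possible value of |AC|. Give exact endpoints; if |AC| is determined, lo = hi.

|AB| ∈ {2}
|BC| ∈ {10}
|AC| ∈ [8, 12]

|AC| ∈ [8, 12]  (≈ [8.0000, 12.0000])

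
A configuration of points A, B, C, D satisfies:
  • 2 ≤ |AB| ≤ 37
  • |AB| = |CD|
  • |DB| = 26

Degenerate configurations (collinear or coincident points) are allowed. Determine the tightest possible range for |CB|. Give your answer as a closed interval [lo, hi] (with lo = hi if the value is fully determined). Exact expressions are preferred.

|CB| ∈ [0, 63]  (≈ [0.0000, 63.0000])

|AB| ∈ [2, 37]
|BD| ∈ {26}
|CD| ∈ [2, 37]
|AD| ∈ [0, 63]
|BC| ∈ [0, 63]
|AC| ∈ [0, 100]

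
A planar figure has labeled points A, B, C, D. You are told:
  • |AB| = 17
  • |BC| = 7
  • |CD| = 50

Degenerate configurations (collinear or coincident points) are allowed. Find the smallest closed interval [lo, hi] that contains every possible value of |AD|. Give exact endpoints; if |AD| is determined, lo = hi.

|AD| ∈ [26, 74]  (≈ [26.0000, 74.0000])

|AB| ∈ {17}
|BC| ∈ {7}
|CD| ∈ {50}
|AC| ∈ [10, 24]
|BD| ∈ [43, 57]
|AD| ∈ [26, 74]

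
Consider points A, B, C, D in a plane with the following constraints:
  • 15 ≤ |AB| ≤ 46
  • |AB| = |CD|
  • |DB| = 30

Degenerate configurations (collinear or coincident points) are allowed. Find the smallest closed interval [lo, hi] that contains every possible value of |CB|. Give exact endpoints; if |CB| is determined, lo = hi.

|AB| ∈ [15, 46]
|BD| ∈ {30}
|CD| ∈ [15, 46]
|AD| ∈ [0, 76]
|BC| ∈ [0, 76]
|AC| ∈ [0, 122]

|CB| ∈ [0, 76]  (≈ [0.0000, 76.0000])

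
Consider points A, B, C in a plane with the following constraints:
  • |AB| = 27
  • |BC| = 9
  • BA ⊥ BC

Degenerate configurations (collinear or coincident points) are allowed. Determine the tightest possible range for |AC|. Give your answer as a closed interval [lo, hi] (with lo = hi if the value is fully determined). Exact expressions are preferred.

|AB| ∈ {27}
|BC| ∈ {9}
|AC| ∈ {9·√(10)}

|AC| = 9·√(10)  (≈ 28.4605)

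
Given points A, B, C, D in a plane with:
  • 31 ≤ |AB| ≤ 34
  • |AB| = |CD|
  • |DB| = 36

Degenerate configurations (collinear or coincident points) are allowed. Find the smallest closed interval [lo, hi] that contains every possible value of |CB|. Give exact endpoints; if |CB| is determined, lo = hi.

|CB| ∈ [2, 70]  (≈ [2.0000, 70.0000])

|AB| ∈ [31, 34]
|BD| ∈ {36}
|CD| ∈ [31, 34]
|AD| ∈ [2, 70]
|BC| ∈ [2, 70]
|AC| ∈ [0, 104]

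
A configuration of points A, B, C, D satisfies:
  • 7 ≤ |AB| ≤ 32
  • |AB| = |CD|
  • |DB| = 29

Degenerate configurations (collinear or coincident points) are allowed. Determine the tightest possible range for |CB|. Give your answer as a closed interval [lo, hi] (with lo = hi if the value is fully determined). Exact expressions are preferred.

|CB| ∈ [0, 61]  (≈ [0.0000, 61.0000])

|AB| ∈ [7, 32]
|BD| ∈ {29}
|CD| ∈ [7, 32]
|AD| ∈ [0, 61]
|BC| ∈ [0, 61]
|AC| ∈ [0, 93]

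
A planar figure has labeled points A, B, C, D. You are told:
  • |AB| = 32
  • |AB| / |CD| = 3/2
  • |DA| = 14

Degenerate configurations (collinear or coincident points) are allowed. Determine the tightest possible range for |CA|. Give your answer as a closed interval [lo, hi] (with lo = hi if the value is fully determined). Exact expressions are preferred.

|CA| ∈ [22/3, 106/3]  (≈ [7.3333, 35.3333])

|AB| ∈ {32}
|AD| ∈ {14}
|CD| ∈ {64/3}
|BD| ∈ [18, 46]
|AC| ∈ [22/3, 106/3]
|BC| ∈ [0, 202/3]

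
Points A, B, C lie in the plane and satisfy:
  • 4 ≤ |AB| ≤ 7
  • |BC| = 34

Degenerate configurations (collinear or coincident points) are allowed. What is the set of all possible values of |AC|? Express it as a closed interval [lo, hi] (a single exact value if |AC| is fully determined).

|AC| ∈ [27, 41]  (≈ [27.0000, 41.0000])

|AB| ∈ [4, 7]
|BC| ∈ {34}
|AC| ∈ [27, 41]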